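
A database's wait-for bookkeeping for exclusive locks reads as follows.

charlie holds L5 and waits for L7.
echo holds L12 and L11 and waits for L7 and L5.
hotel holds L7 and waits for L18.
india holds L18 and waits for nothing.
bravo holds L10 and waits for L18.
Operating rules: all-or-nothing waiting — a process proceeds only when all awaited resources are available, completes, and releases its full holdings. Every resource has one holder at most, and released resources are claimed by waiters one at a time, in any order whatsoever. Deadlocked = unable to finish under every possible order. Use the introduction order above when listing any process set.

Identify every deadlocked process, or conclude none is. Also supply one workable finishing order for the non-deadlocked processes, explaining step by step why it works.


No process is deadlocked.
Key observation: the wait graph is acyclic; completion cascades from the unblocked processes through everyone else.
The rest can finish in the order india, hotel, charlie, echo, bravo.
Check, step by step:
  india waits on nothing -> runs at once and releases L18
  run hotel (all its waits — L18 — are resolved); releases L7
  run charlie (all its waits — L7 — are resolved); releases L5
  run echo (all its waits — L7 and L5 — are resolved); releases L12 and L11
  run bravo (all its waits — L18 — are resolved); releases L10


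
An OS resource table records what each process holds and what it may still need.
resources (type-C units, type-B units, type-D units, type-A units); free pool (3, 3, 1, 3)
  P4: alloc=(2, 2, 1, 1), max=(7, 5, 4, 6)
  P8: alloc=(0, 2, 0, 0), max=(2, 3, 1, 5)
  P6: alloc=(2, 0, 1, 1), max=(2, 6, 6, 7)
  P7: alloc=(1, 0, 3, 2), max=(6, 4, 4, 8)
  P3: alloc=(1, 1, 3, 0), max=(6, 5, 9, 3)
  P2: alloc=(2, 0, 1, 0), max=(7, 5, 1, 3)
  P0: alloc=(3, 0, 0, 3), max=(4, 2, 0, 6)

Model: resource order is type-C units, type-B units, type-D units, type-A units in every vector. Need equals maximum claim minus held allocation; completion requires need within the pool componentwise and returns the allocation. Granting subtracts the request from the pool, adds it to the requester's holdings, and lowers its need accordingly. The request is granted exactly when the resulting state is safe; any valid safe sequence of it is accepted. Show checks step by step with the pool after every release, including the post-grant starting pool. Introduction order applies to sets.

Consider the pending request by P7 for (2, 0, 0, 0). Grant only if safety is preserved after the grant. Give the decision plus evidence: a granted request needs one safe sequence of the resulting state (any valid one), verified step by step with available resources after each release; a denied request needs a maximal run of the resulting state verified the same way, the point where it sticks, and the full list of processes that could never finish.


GRANT: granting preserves safety; a valid post-grant sequence is P0, P8, P7, P4, P2, P3, P6.
Key observation: the transfer keeps a workable pool ((1, 3, 1, 3)); P0 starts the safe sequence.
Verifying the post-grant state step by step:
  pool = (1, 3, 1, 3)
  run P0 (needs (1, 2, 0, 3), free (1, 3, 1, 3)); after release of (3, 0, 0, 3) the pool is (4, 3, 1, 6)
  run P8 (needs (2, 1, 1, 5), free (4, 3, 1, 6)); after release of (0, 2, 0, 0) the pool is (4, 5, 1, 6)
  run P7 (needs (3, 4, 1, 6), free (4, 5, 1, 6)); after release of (3, 0, 3, 2) the pool is (7, 5, 4, 8)
  run P4 (needs (5, 3, 3, 5), free (7, 5, 4, 8)); after release of (2, 2, 1, 1) the pool is (9, 7, 5, 9)
  run P2 (needs (5, 5, 0, 3), free (9, 7, 5, 9)); after release of (2, 0, 1, 0) the pool is (11, 7, 6, 9)
  run P3 (needs (5, 4, 6, 3), free (11, 7, 6, 9)); after release of (1, 1, 3, 0) the pool is (12, 8, 9, 9)
  run P6 (needs (0, 6, 5, 6), free (12, 8, 9, 9)); after release of (2, 0, 1, 1) the pool is (14, 8, 10, 10)


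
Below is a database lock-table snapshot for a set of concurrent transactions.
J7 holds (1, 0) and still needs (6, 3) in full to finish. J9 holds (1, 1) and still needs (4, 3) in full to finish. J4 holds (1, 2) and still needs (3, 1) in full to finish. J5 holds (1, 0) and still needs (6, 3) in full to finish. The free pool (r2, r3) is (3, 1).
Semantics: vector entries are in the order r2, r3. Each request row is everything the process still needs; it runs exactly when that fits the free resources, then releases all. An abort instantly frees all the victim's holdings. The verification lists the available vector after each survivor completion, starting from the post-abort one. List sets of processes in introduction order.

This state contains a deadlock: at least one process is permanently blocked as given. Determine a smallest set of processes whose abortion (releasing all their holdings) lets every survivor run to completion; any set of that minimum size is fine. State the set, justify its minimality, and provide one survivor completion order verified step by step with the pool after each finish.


Abort J7.
Key observation: J5 was stuck for good until J7 gave back (1, 0); in the order shown it finishes at step 3.
Why nothing smaller works: aborting no one leaves the state deadlocked as given.
One survivor order: J4, J9, J5. Check, step by step (post-abort pool first):
  pool = (4, 1)
  run J4 (needs (3, 1), free (4, 1)); after release of (1, 2) the pool is (5, 3)
  run J9 (needs (4, 3), free (5, 3)); after release of (1, 1) the pool is (6, 4)
  run J5 (needs (6, 3), free (6, 4)); after release of (1, 0) the pool is (7, 4)


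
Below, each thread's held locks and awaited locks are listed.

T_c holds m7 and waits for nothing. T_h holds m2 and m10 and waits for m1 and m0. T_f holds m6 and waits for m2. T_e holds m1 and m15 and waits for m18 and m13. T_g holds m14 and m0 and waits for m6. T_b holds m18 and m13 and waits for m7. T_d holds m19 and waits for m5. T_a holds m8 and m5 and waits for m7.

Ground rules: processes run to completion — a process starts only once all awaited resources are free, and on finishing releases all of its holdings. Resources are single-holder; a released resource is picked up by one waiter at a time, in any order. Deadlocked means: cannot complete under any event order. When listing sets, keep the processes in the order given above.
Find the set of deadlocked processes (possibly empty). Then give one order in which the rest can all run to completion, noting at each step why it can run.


Deadlocked set: T_h, T_f and T_g.
Key observation: the wait chain closes on itself along T_h -> T_g -> T_f -> T_h; no other process is dragged down with it.
The rest can finish in the order T_c, T_b, T_a, T_d, T_e.
Check, step by step:
  T_c: no waits; runs immediately, freeing m7
  T_b waits on m7 — all released -> runs and releases m18 and m13
  T_a waits on m7 — all released -> runs and releases m8 and m5
  T_d waits on m5 — all released -> runs and releases m19
  T_e waits on m18 and m13 — all released -> runs and releases m1 and m15


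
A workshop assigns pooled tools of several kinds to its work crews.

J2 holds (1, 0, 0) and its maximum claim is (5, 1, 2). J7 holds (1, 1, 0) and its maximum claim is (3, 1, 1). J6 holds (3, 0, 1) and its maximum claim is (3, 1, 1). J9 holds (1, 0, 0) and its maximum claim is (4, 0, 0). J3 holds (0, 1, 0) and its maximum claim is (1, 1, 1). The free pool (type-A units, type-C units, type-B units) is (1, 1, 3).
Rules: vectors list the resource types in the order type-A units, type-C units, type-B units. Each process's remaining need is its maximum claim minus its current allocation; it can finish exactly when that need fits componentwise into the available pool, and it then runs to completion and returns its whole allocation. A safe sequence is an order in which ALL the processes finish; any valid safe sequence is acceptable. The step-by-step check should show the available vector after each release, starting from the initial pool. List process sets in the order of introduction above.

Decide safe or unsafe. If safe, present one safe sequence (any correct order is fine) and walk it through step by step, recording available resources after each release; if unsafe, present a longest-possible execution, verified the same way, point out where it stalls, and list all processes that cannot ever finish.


SAFE. One safe sequence: J6, J7, J2, J9, J3.
Key observation: J6 is the earliest step where a requested resource binds exactly: need (0, 1, 0), pool (1, 1, 3) at its turn.
Walking it through:
  pool = (1, 1, 3)
  J6: need (0, 1, 0) fits (1, 1, 3); releases (3, 0, 1), pool now (4, 1, 4)
  J7: need (2, 0, 1) fits (4, 1, 4); releases (1, 1, 0), pool now (5, 2, 4)
  J2: need (4, 1, 2) fits (5, 2, 4); releases (1, 0, 0), pool now (6, 2, 4)
  J9: need (3, 0, 0) fits (6, 2, 4); releases (1, 0, 0), pool now (7, 2, 4)
  J3: need (1, 0, 1) fits (7, 2, 4); releases (0, 1, 0), pool now (7, 3, 4)


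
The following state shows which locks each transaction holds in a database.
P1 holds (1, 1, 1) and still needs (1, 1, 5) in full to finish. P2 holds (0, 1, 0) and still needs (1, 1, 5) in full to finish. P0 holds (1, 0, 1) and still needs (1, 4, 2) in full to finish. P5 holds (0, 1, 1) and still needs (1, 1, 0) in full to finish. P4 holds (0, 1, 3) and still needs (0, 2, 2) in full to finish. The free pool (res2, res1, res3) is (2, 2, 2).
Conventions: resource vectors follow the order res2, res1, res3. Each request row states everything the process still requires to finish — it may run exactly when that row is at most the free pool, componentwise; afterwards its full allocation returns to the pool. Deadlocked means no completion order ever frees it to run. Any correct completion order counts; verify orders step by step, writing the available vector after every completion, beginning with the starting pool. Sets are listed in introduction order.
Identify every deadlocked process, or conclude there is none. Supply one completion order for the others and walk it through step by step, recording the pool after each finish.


The deadlocked set is empty.
Key observation: P5 can run right away; the returned allocation unlocks the remaining processes in turn.
One completion order for the rest: P5, P4, P1, P0, P2. Check, step by step:
  pool = (2, 2, 2)
  P5: need (1, 1, 0) fits (2, 2, 2); releases (0, 1, 1), pool now (2, 3, 3)
  P4: need (0, 2, 2) fits (2, 3, 3); releases (0, 1, 3), pool now (2, 4, 6)
  P1: need (1, 1, 5) fits (2, 4, 6); releases (1, 1, 1), pool now (3, 5, 7)
  P0: need (1, 4, 2) fits (3, 5, 7); releases (1, 0, 1), pool now (4, 5, 8)
  P2: need (1, 1, 5) fits (4, 5, 8); releases (0, 1, 0), pool now (4, 6, 8)


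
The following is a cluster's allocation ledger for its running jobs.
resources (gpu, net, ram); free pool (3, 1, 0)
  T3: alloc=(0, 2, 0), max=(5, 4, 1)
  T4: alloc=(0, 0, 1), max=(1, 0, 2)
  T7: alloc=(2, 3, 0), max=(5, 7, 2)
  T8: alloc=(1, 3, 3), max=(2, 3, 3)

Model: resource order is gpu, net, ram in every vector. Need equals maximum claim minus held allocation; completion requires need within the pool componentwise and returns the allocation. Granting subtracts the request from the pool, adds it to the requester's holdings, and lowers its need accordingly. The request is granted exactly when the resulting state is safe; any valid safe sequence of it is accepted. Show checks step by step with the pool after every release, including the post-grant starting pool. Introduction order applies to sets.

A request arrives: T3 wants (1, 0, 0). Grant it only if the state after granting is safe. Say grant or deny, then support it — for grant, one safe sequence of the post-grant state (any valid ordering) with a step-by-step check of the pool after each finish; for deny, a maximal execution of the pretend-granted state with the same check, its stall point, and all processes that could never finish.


GRANT: granting preserves safety; a valid post-grant sequence is T8, T7, T4, T3.
Key observation: granting shrinks the pool to (2, 1, 0), yet T8 still fits and the chain goes through.
Verifying the post-grant state step by step:
  pool = (2, 1, 0)
  T8: need (1, 0, 0) fits (2, 1, 0); releases (1, 3, 3), pool now (3, 4, 3)
  T7: need (3, 4, 2) fits (3, 4, 3); releases (2, 3, 0), pool now (5, 7, 3)
  T4: need (1, 0, 1) fits (5, 7, 3); releases (0, 0, 1), pool now (5, 7, 4)
  T3: need (4, 2, 1) fits (5, 7, 4); releases (1, 2, 0), pool now (6, 9, 4)


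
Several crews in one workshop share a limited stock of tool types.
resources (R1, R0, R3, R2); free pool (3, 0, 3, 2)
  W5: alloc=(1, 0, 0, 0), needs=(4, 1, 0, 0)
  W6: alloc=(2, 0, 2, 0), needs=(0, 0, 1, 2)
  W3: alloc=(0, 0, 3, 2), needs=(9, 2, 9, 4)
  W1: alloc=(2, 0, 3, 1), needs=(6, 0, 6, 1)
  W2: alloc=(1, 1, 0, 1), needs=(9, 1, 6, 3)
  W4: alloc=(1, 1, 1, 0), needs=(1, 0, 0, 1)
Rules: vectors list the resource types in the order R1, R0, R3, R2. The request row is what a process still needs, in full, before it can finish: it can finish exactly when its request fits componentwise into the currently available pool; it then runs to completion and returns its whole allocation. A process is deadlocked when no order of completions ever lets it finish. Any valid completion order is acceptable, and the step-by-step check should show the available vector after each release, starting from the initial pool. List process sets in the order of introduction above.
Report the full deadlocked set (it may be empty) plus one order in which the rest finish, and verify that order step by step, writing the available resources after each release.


No process is deadlocked.
Key observation: starting with W4, each completion frees enough for the next — no one is permanently blocked.
The rest can finish in the order W4, W6, W1, W5, W2, W3. Walking it through:
  pool = (3, 0, 3, 2)
  run W4 (needs (1, 0, 0, 1), free (3, 0, 3, 2)); after release of (1, 1, 1, 0) the pool is (4, 1, 4, 2)
  run W6 (needs (0, 0, 1, 2), free (4, 1, 4, 2)); after release of (2, 0, 2, 0) the pool is (6, 1, 6, 2)
  run W1 (needs (6, 0, 6, 1), free (6, 1, 6, 2)); after release of (2, 0, 3, 1) the pool is (8, 1, 9, 3)
  run W5 (needs (4, 1, 0, 0), free (8, 1, 9, 3)); after release of (1, 0, 0, 0) the pool is (9, 1, 9, 3)
  run W2 (needs (9, 1, 6, 3), free (9, 1, 9, 3)); after release of (1, 1, 0, 1) the pool is (10, 2, 9, 4)
  run W3 (needs (9, 2, 9, 4), free (10, 2, 9, 4)); after release of (0, 0, 3, 2) the pool is (10, 2, 12, 6)


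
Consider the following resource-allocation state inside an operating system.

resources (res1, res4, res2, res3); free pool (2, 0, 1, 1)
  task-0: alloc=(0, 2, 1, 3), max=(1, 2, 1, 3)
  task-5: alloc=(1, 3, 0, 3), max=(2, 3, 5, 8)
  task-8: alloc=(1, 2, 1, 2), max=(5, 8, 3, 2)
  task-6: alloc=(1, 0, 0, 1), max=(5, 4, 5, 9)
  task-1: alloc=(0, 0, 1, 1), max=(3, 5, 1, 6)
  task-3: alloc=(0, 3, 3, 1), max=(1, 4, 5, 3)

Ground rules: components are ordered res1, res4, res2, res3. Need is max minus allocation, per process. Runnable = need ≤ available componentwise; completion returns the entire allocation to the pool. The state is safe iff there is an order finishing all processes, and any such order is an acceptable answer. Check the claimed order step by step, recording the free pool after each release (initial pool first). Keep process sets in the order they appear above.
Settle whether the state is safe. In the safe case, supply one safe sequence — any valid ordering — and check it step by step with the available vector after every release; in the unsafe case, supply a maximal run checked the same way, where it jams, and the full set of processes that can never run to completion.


UNSAFE — no complete ordering exists.
Key observation: task-0, task-3, task-5, task-1 can finish, but then (3, 8, 6, 9) is all there is, and the blocked group's res1 demands exceed it.
The run task-0, task-3, task-5, task-1 cannot be extended any further. Step-by-step check:
  pool = (2, 0, 1, 1)
  task-0 needs (1, 0, 0, 0) <= (2, 0, 1, 1) -> finishes; pool += (0, 2, 1, 3) = (2, 2, 2, 4)
  task-3 needs (1, 1, 2, 2) <= (2, 2, 2, 4) -> finishes; pool += (0, 3, 3, 1) = (2, 5, 5, 5)
  task-5 needs (1, 0, 5, 5) <= (2, 5, 5, 5) -> finishes; pool += (1, 3, 0, 3) = (3, 8, 5, 8)
  task-1 needs (3, 5, 0, 5) <= (3, 8, 5, 8) -> finishes; pool += (0, 0, 1, 1) = (3, 8, 6, 9)
  blocked: task-8 wants (4, 6, 2, 0), pool (3, 8, 6, 9) — not enough res1
  blocked: task-6 wants (4, 4, 5, 8), pool (3, 8, 6, 9) — not enough res1
Processes that can never finish: task-8 and task-6.


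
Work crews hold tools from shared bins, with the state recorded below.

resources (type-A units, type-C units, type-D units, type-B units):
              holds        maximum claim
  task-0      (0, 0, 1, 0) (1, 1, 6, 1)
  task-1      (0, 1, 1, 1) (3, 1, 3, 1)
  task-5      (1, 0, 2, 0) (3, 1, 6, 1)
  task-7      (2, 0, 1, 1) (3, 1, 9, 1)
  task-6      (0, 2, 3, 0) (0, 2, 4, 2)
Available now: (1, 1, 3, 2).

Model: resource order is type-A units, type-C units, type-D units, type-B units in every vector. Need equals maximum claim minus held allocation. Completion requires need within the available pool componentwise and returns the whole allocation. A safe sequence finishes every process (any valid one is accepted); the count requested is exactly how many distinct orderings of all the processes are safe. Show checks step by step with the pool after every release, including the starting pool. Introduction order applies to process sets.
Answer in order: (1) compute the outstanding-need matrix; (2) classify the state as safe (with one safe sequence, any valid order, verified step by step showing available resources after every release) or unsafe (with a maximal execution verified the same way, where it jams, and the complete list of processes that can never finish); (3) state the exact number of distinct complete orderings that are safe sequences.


(1) Outstanding need per process (order type-A units, type-C units, type-D units, type-B units):
  task-0: (1, 1, 5, 1)
  task-1: (3, 0, 2, 0)
  task-5: (2, 1, 4, 1)
  task-7: (1, 1, 8, 0)
  task-6: (0, 0, 1, 2)
(2) The state is UNSAFE.
Key observation: after task-6, task-0 the pool peaks at (1, 3, 7, 2), and each blocked process is short somewhere: task-1 on type-A units; task-5 on type-A units; task-7 on type-D units.
The run task-6, task-0 cannot be extended any further. Verifying each step:
  pool = (1, 1, 3, 2)
  task-6: need (0, 0, 1, 2) fits (1, 1, 3, 2); releases (0, 2, 3, 0), pool now (1, 3, 6, 2)
  task-0: need (1, 1, 5, 1) fits (1, 3, 6, 2); releases (0, 0, 1, 0), pool now (1, 3, 7, 2)
  task-1 cannot run: need (3, 0, 2, 0) vs free (1, 3, 7, 2) (insufficient type-A units)
  task-5 cannot run: need (2, 1, 4, 1) vs free (1, 3, 7, 2) (insufficient type-A units)
  task-7 cannot run: need (1, 1, 8, 0) vs free (1, 3, 7, 2) (insufficient type-D units)
Permanently blocked: task-1, task-5 and task-7.
(3) Exactly 0 of the possible complete orderings are safe sequences.


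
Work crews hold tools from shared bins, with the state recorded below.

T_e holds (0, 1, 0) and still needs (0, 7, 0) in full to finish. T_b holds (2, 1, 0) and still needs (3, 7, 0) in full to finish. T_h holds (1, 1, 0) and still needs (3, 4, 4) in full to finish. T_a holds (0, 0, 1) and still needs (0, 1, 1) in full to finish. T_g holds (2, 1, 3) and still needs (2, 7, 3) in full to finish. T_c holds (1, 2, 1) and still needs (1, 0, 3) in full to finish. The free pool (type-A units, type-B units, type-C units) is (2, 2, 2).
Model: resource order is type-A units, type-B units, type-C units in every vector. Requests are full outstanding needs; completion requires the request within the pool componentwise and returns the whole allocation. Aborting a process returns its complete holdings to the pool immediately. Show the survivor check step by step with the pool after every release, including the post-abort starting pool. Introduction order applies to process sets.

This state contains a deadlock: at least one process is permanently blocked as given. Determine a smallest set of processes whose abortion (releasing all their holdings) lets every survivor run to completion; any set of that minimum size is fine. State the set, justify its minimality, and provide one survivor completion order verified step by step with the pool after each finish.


Abort T_e and T_g.
Key observation: T_b could never have finished before the abort; with (2, 2, 3) returned by T_e and T_g, it fits at step 3.
No one abort is enough; case by case: T_e alone leaves T_b blocked (short on type-B units); T_b alone leaves T_e blocked (short on type-B units); T_h alone leaves T_e blocked (short on type-B units); T_a alone leaves T_e blocked (short on type-B units); T_g alone leaves T_e blocked (short on type-B units); T_c alone leaves T_e blocked (short on type-B units).
The survivors complete as T_c, T_h, T_b, T_a. Verifying each step (starting from the post-abort pool):
  pool = (4, 4, 5)
  T_c needs (1, 0, 3) <= (4, 4, 5) -> finishes; pool += (1, 2, 1) = (5, 6, 6)
  T_h needs (3, 4, 4) <= (5, 6, 6) -> finishes; pool += (1, 1, 0) = (6, 7, 6)
  T_b needs (3, 7, 0) <= (6, 7, 6) -> finishes; pool += (2, 1, 0) = (8, 8, 6)
  T_a needs (0, 1, 1) <= (8, 8, 6) -> finishes; pool += (0, 0, 1) = (8, 8, 7)


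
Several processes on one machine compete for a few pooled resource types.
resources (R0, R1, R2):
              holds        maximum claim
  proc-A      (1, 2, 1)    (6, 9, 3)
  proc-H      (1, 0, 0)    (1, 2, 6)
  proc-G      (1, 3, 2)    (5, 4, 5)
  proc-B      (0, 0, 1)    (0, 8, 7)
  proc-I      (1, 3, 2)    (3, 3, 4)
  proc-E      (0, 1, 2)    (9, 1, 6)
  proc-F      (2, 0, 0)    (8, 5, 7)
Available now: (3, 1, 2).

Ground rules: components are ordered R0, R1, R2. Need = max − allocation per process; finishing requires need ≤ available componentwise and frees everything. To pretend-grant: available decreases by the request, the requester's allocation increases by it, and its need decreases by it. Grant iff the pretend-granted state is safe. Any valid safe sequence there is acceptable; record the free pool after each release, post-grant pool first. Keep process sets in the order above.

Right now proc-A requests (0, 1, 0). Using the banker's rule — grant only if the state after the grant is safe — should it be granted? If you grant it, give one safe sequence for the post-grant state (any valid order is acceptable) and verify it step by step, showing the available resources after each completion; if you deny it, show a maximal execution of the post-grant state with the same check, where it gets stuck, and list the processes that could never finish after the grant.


GRANT: granting preserves safety; a valid post-grant sequence is proc-I, proc-G, proc-A, proc-H, proc-F, proc-B, proc-E.
Key observation: granting shrinks the pool to (3, 0, 2), yet proc-I still fits and the chain goes through.
Verifying the post-grant state step by step:
  pool = (3, 0, 2)
  proc-I needs (2, 0, 2) <= (3, 0, 2) -> finishes; pool += (1, 3, 2) = (4, 3, 4)
  proc-G needs (4, 1, 3) <= (4, 3, 4) -> finishes; pool += (1, 3, 2) = (5, 6, 6)
  proc-A needs (5, 6, 2) <= (5, 6, 6) -> finishes; pool += (1, 3, 1) = (6, 9, 7)
  proc-H needs (0, 2, 6) <= (6, 9, 7) -> finishes; pool += (1, 0, 0) = (7, 9, 7)
  proc-F needs (6, 5, 7) <= (7, 9, 7) -> finishes; pool += (2, 0, 0) = (9, 9, 7)
  proc-B needs (0, 8, 6) <= (9, 9, 7) -> finishes; pool += (0, 0, 1) = (9, 9, 8)
  proc-E needs (9, 0, 4) <= (9, 9, 8) -> finishes; pool += (0, 1, 2) = (9, 10, 10)


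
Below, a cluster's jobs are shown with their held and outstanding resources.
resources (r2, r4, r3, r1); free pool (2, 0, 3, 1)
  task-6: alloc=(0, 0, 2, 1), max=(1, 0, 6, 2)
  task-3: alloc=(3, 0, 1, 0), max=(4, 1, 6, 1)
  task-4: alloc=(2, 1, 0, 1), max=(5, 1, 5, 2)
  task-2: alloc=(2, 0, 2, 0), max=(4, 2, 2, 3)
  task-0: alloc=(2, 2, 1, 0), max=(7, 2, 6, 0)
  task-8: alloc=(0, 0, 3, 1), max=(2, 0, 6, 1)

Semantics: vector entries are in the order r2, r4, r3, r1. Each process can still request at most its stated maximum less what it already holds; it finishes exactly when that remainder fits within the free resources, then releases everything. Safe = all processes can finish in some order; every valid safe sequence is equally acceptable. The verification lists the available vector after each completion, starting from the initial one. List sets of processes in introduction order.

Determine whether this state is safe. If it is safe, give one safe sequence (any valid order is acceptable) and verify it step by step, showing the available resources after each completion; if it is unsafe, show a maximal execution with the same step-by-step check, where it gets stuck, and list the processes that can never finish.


UNSAFE — no complete ordering exists.
Key observation: after task-8, task-6 the pool peaks at (2, 0, 8, 3), and each blocked process is short somewhere: task-3 on r4; task-4 on r2; task-2 on r4; task-0 on r2.
The run task-8, task-6 cannot be extended any further. Step-by-step check:
  pool = (2, 0, 3, 1)
  task-8 needs (2, 0, 3, 0) <= (2, 0, 3, 1) -> finishes; pool += (0, 0, 3, 1) = (2, 0, 6, 2)
  task-6 needs (1, 0, 4, 1) <= (2, 0, 6, 2) -> finishes; pool += (0, 0, 2, 1) = (2, 0, 8, 3)
  blocked: task-3 wants (1, 1, 5, 1), pool (2, 0, 8, 3) — not enough r4
  blocked: task-4 wants (3, 0, 5, 1), pool (2, 0, 8, 3) — not enough r2
  blocked: task-2 wants (2, 2, 0, 3), pool (2, 0, 8, 3) — not enough r4
  blocked: task-0 wants (5, 0, 5, 0), pool (2, 0, 8, 3) — not enough r2
Permanently blocked: task-3, task-4, task-2 and task-0.


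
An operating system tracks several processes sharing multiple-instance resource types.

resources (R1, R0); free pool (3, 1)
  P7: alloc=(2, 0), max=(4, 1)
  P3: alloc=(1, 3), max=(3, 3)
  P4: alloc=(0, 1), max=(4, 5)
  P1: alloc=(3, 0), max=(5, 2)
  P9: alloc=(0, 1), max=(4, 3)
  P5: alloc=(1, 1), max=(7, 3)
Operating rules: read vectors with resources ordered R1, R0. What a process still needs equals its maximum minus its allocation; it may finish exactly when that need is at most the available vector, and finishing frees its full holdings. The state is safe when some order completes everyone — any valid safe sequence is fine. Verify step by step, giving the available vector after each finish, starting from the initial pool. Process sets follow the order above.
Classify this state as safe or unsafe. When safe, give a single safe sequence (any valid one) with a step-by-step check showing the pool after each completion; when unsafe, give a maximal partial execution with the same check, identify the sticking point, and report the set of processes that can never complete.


SAFE. One safe sequence: P3, P1, P7, P4, P5, P9.
Key observation: reading the order forward, P4 is the first process whose need (4, 4) meets the free pool (9, 4) exactly on a resource it requests.
Verifying each step:
  pool = (3, 1)
  P3: need (2, 0) fits (3, 1); releases (1, 3), pool now (4, 4)
  P1: need (2, 2) fits (4, 4); releases (3, 0), pool now (7, 4)
  P7: need (2, 1) fits (7, 4); releases (2, 0), pool now (9, 4)
  P4: need (4, 4) fits (9, 4); releases (0, 1), pool now (9, 5)
  P5: need (6, 2) fits (9, 5); releases (1, 1), pool now (10, 6)
  P9: need (4, 2) fits (10, 6); releases (0, 1), pool now (10, 7)


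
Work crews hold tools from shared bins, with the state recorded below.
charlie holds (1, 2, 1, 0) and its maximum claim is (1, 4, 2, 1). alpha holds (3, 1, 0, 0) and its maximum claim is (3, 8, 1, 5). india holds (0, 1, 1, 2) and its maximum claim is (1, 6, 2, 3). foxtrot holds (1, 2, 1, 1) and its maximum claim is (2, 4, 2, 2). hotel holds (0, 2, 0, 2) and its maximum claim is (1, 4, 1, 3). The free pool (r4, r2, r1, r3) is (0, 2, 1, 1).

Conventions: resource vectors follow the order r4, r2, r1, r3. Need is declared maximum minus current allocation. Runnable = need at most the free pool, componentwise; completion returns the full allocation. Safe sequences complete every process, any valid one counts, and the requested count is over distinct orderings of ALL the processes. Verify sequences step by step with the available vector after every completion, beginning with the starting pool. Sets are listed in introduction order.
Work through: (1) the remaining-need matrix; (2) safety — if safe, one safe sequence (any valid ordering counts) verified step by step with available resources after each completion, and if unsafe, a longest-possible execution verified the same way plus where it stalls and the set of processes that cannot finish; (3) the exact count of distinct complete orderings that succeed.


(1) Outstanding need per process (order r4, r2, r1, r3):
  charlie: (0, 2, 1, 1)
  alpha: (0, 7, 1, 5)
  india: (1, 5, 1, 1)
  foxtrot: (1, 2, 1, 1)
  hotel: (1, 2, 1, 1)
(2) SAFE. One safe sequence: charlie, foxtrot, hotel, india, alpha.
Key observation: reading the order forward, charlie is the first process whose need (0, 2, 1, 1) meets the free pool (0, 2, 1, 1) exactly on a resource it requests.
Walking it through:
  pool = (0, 2, 1, 1)
  charlie needs (0, 2, 1, 1) <= (0, 2, 1, 1) -> finishes; pool += (1, 2, 1, 0) = (1, 4, 2, 1)
  foxtrot needs (1, 2, 1, 1) <= (1, 4, 2, 1) -> finishes; pool += (1, 2, 1, 1) = (2, 6, 3, 2)
  hotel needs (1, 2, 1, 1) <= (2, 6, 3, 2) -> finishes; pool += (0, 2, 0, 2) = (2, 8, 3, 4)
  india needs (1, 5, 1, 1) <= (2, 8, 3, 4) -> finishes; pool += (0, 1, 1, 2) = (2, 9, 4, 6)
  alpha needs (0, 7, 1, 5) <= (2, 9, 4, 6) -> finishes; pool += (3, 1, 0, 0) = (5, 10, 4, 6)
(3) Exactly 5 of the possible complete orderings are safe sequences.


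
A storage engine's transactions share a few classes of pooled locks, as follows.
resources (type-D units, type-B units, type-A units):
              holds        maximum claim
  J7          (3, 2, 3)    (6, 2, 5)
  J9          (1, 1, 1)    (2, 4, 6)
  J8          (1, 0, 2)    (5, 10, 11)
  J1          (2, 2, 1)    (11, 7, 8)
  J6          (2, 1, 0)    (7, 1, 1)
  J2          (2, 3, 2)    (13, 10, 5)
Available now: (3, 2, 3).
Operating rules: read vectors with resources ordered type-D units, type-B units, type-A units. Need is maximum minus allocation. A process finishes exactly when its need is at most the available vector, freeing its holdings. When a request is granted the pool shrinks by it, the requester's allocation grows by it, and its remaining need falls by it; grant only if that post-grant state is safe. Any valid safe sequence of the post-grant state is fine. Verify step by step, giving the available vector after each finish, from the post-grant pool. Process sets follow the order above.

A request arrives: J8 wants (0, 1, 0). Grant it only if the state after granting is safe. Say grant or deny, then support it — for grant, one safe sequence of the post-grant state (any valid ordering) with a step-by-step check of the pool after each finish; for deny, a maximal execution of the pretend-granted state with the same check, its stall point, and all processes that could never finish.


GRANT: granting preserves safety; a valid post-grant sequence is J7, J9, J6, J1, J2, J8.
Key observation: with (3, 1, 3) left after the transfer, J7 can run at once — the state stays safe.
Check on the post-grant state, step by step:
  pool = (3, 1, 3)
  J7 needs (3, 0, 2) <= (3, 1, 3) -> finishes; pool += (3, 2, 3) = (6, 3, 6)
  J9 needs (1, 3, 5) <= (6, 3, 6) -> finishes; pool += (1, 1, 1) = (7, 4, 7)
  J6 needs (5, 0, 1) <= (7, 4, 7) -> finishes; pool += (2, 1, 0) = (9, 5, 7)
  J1 needs (9, 5, 7) <= (9, 5, 7) -> finishes; pool += (2, 2, 1) = (11, 7, 8)
  J2 needs (11, 7, 3) <= (11, 7, 8) -> finishes; pool += (2, 3, 2) = (13, 10, 10)
  J8 needs (4, 9, 9) <= (13, 10, 10) -> finishes; pool += (1, 1, 2) = (14, 11, 12)


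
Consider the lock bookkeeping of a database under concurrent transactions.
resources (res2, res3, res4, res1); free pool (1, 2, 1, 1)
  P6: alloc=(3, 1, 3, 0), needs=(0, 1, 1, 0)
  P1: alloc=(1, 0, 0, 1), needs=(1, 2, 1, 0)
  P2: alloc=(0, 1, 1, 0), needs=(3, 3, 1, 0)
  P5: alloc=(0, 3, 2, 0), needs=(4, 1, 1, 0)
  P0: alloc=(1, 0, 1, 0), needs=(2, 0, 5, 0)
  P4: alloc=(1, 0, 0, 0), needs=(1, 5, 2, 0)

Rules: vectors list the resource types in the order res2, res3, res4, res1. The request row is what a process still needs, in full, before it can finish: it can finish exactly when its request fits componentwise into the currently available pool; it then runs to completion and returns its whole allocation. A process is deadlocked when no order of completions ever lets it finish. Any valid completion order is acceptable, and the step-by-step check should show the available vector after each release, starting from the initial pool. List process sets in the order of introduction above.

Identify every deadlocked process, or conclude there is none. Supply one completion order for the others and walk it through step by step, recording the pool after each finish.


Nothing here is deadlocked.
Key observation: P1 can run right away; the returned allocation unlocks the remaining processes in turn.
A valid finishing order for the others: P1, P6, P2, P0, P5, P4. Check, step by step:
  pool = (1, 2, 1, 1)
  P1: need (1, 2, 1, 0) fits (1, 2, 1, 1); releases (1, 0, 0, 1), pool now (2, 2, 1, 2)
  P6: need (0, 1, 1, 0) fits (2, 2, 1, 2); releases (3, 1, 3, 0), pool now (5, 3, 4, 2)
  P2: need (3, 3, 1, 0) fits (5, 3, 4, 2); releases (0, 1, 1, 0), pool now (5, 4, 5, 2)
  P0: need (2, 0, 5, 0) fits (5, 4, 5, 2); releases (1, 0, 1, 0), pool now (6, 4, 6, 2)
  P5: need (4, 1, 1, 0) fits (6, 4, 6, 2); releases (0, 3, 2, 0), pool now (6, 7, 8, 2)
  P4: need (1, 5, 2, 0) fits (6, 7, 8, 2); releases (1, 0, 0, 0), pool now (7, 7, 8, 2)


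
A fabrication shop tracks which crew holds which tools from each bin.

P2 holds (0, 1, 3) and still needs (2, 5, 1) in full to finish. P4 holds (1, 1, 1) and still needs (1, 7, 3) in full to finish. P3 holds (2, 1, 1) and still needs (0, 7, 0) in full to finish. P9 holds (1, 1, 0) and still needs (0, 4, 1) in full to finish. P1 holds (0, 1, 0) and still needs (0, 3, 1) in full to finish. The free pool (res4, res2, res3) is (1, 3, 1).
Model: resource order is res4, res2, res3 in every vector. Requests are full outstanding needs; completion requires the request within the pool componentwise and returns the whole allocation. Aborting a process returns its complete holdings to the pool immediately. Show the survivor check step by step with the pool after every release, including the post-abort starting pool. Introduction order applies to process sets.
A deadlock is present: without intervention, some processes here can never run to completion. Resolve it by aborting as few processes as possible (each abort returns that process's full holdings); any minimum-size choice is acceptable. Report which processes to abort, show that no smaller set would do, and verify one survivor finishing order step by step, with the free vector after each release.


Minimum abort set: P3.
Key observation: aborting P3 returns (2, 1, 1), and P4 — hopeless before — runs at step 4 with the returned capacity in the pool.
Why nothing smaller works: aborting no one leaves the state deadlocked as given.
The survivors complete as P9, P1, P2, P4. Walking it through (starting from the post-abort pool):
  pool = (3, 4, 2)
  P9: need (0, 4, 1) fits (3, 4, 2); releases (1, 1, 0), pool now (4, 5, 2)
  P1: need (0, 3, 1) fits (4, 5, 2); releases (0, 1, 0), pool now (4, 6, 2)
  P2: need (2, 5, 1) fits (4, 6, 2); releases (0, 1, 3), pool now (4, 7, 5)
  P4: need (1, 7, 3) fits (4, 7, 5); releases (1, 1, 1), pool now (5, 8, 6)


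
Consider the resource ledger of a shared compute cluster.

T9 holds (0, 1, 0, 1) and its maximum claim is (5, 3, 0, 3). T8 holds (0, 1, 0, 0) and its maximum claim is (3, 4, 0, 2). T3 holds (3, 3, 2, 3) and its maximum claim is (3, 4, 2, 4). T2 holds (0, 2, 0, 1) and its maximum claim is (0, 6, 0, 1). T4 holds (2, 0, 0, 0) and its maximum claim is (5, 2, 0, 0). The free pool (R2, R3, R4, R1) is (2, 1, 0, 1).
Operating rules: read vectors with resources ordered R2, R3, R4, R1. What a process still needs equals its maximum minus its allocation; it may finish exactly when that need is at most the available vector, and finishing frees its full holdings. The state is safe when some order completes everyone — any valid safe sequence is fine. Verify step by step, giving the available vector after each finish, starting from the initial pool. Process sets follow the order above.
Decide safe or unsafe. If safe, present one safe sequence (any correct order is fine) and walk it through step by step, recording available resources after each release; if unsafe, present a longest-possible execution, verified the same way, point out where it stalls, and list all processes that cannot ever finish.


SAFE, for example via the order T3, T9, T8, T4, T2.
Key observation: reading the order forward, T3 is the first process whose need (0, 1, 0, 1) meets the free pool (2, 1, 0, 1) exactly on a resource it requests.
Step-by-step check:
  pool = (2, 1, 0, 1)
  T3: need (0, 1, 0, 1) fits (2, 1, 0, 1); releases (3, 3, 2, 3), pool now (5, 4, 2, 4)
  T9: need (5, 2, 0, 2) fits (5, 4, 2, 4); releases (0, 1, 0, 1), pool now (5, 5, 2, 5)
  T8: need (3, 3, 0, 2) fits (5, 5, 2, 5); releases (0, 1, 0, 0), pool now (5, 6, 2, 5)
  T4: need (3, 2, 0, 0) fits (5, 6, 2, 5); releases (2, 0, 0, 0), pool now (7, 6, 2, 5)
  T2: need (0, 4, 0, 0) fits (7, 6, 2, 5); releases (0, 2, 0, 1), pool now (7, 8, 2, 6)


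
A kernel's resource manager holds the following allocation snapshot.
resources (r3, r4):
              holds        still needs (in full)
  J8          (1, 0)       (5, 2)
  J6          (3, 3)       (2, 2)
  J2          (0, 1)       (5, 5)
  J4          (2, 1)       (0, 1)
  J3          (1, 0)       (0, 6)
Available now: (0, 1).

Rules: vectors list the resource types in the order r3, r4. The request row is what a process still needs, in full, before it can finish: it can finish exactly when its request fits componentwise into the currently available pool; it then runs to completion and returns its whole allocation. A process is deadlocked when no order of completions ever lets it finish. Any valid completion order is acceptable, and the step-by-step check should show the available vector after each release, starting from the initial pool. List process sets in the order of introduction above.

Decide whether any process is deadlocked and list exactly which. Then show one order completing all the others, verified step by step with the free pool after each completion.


Nothing here is deadlocked.
Key observation: J4 can run right away; the returned allocation unlocks the remaining processes in turn.
The rest can finish in the order J4, J6, J2, J3, J8. Step-by-step check:
  pool = (0, 1)
  J4 needs (0, 1) <= (0, 1) -> finishes; pool += (2, 1) = (2, 2)
  J6 needs (2, 2) <= (2, 2) -> finishes; pool += (3, 3) = (5, 5)
  J2 needs (5, 5) <= (5, 5) -> finishes; pool += (0, 1) = (5, 6)
  J3 needs (0, 6) <= (5, 6) -> finishes; pool += (1, 0) = (6, 6)
  J8 needs (5, 2) <= (6, 6) -> finishes; pool += (1, 0) = (7, 6)


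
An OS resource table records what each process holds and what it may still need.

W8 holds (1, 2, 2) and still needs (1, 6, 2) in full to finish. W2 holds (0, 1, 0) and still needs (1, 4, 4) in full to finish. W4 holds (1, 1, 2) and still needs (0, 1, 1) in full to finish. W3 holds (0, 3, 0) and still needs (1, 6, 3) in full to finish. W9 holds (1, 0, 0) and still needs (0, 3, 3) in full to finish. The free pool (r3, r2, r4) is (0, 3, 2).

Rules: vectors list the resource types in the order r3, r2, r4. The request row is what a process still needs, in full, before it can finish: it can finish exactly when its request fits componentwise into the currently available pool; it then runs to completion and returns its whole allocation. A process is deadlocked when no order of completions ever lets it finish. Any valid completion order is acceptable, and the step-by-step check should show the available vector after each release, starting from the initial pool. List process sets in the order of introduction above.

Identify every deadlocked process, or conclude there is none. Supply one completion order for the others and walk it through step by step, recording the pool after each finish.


Deadlocked set: W8 and W3.
Key observation: the wall is r2: completing W4, W2, W9 brings the pool only to (2, 5, 4), and all the rest need more.
One completion order for the rest: W4, W2, W9. Step-by-step check:
  pool = (0, 3, 2)
  W4: need (0, 1, 1) fits (0, 3, 2); releases (1, 1, 2), pool now (1, 4, 4)
  W2: need (1, 4, 4) fits (1, 4, 4); releases (0, 1, 0), pool now (1, 5, 4)
  W9: need (0, 3, 3) fits (1, 5, 4); releases (1, 0, 0), pool now (2, 5, 4)
None of the blocked processes ever fits:
  W8 cannot run: need (1, 6, 2) vs free (2, 5, 4) (insufficient r2)
  W3 cannot run: need (1, 6, 3) vs free (2, 5, 4) (insufficient r2)
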